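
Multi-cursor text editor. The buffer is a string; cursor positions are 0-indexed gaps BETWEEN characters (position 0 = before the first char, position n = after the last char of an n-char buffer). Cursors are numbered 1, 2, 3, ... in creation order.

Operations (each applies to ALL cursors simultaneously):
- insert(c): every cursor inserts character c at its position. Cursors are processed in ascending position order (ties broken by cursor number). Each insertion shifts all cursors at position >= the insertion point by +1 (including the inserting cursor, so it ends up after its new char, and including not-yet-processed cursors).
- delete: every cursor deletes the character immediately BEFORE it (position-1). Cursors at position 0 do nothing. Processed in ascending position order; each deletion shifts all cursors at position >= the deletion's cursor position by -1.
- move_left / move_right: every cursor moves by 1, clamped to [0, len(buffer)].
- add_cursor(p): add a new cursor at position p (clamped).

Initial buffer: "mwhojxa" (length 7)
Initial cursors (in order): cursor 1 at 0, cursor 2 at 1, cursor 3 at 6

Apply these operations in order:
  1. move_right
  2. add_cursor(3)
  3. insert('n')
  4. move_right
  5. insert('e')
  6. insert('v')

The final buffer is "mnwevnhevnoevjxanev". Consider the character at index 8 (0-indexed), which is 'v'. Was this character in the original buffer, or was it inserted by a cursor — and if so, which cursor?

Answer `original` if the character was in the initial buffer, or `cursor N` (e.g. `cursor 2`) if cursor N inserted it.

Answer: cursor 2

Derivation:
After op 1 (move_right): buffer="mwhojxa" (len 7), cursors c1@1 c2@2 c3@7, authorship .......
After op 2 (add_cursor(3)): buffer="mwhojxa" (len 7), cursors c1@1 c2@2 c4@3 c3@7, authorship .......
After op 3 (insert('n')): buffer="mnwnhnojxan" (len 11), cursors c1@2 c2@4 c4@6 c3@11, authorship .1.2.4....3
After op 4 (move_right): buffer="mnwnhnojxan" (len 11), cursors c1@3 c2@5 c4@7 c3@11, authorship .1.2.4....3
After op 5 (insert('e')): buffer="mnwenhenoejxane" (len 15), cursors c1@4 c2@7 c4@10 c3@15, authorship .1.12.24.4...33
After op 6 (insert('v')): buffer="mnwevnhevnoevjxanev" (len 19), cursors c1@5 c2@9 c4@13 c3@19, authorship .1.112.224.44...333
Authorship (.=original, N=cursor N): . 1 . 1 1 2 . 2 2 4 . 4 4 . . . 3 3 3
Index 8: author = 2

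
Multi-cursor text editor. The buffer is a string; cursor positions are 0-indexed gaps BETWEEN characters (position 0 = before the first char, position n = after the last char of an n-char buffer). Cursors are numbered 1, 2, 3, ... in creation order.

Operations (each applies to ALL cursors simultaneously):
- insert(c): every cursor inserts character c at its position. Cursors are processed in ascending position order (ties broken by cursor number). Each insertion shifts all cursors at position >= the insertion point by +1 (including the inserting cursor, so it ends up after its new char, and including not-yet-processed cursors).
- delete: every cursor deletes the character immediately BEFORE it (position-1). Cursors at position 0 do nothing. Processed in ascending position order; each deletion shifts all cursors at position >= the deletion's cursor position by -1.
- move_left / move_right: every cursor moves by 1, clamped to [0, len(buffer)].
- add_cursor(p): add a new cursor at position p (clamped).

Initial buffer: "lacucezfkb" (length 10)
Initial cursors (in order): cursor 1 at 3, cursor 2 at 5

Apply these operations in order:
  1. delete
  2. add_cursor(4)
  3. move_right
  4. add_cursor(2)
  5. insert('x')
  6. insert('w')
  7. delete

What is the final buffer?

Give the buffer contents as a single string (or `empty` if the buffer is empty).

Answer: laxuxexzxfkb

Derivation:
After op 1 (delete): buffer="lauezfkb" (len 8), cursors c1@2 c2@3, authorship ........
After op 2 (add_cursor(4)): buffer="lauezfkb" (len 8), cursors c1@2 c2@3 c3@4, authorship ........
After op 3 (move_right): buffer="lauezfkb" (len 8), cursors c1@3 c2@4 c3@5, authorship ........
After op 4 (add_cursor(2)): buffer="lauezfkb" (len 8), cursors c4@2 c1@3 c2@4 c3@5, authorship ........
After op 5 (insert('x')): buffer="laxuxexzxfkb" (len 12), cursors c4@3 c1@5 c2@7 c3@9, authorship ..4.1.2.3...
After op 6 (insert('w')): buffer="laxwuxwexwzxwfkb" (len 16), cursors c4@4 c1@7 c2@10 c3@13, authorship ..44.11.22.33...
After op 7 (delete): buffer="laxuxexzxfkb" (len 12), cursors c4@3 c1@5 c2@7 c3@9, authorship ..4.1.2.3...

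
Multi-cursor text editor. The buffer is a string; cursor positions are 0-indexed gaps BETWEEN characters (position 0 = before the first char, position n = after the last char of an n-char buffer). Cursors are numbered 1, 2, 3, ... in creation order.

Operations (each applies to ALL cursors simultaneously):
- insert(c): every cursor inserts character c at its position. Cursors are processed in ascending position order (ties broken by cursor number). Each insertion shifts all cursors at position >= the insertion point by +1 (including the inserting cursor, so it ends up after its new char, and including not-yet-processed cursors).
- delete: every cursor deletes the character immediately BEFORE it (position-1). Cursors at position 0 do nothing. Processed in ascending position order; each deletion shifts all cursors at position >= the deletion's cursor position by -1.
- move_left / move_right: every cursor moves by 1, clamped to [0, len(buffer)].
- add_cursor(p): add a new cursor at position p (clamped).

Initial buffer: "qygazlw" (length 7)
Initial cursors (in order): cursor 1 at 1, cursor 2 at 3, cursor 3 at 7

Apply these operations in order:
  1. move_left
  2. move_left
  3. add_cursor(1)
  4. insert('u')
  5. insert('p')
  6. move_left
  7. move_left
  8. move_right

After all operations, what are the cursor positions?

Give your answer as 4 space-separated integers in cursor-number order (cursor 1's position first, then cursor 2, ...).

After op 1 (move_left): buffer="qygazlw" (len 7), cursors c1@0 c2@2 c3@6, authorship .......
After op 2 (move_left): buffer="qygazlw" (len 7), cursors c1@0 c2@1 c3@5, authorship .......
After op 3 (add_cursor(1)): buffer="qygazlw" (len 7), cursors c1@0 c2@1 c4@1 c3@5, authorship .......
After op 4 (insert('u')): buffer="uquuygazulw" (len 11), cursors c1@1 c2@4 c4@4 c3@9, authorship 1.24....3..
After op 5 (insert('p')): buffer="upquuppygazuplw" (len 15), cursors c1@2 c2@7 c4@7 c3@13, authorship 11.2424....33..
After op 6 (move_left): buffer="upquuppygazuplw" (len 15), cursors c1@1 c2@6 c4@6 c3@12, authorship 11.2424....33..
After op 7 (move_left): buffer="upquuppygazuplw" (len 15), cursors c1@0 c2@5 c4@5 c3@11, authorship 11.2424....33..
After op 8 (move_right): buffer="upquuppygazuplw" (len 15), cursors c1@1 c2@6 c4@6 c3@12, authorship 11.2424....33..

Answer: 1 6 12 6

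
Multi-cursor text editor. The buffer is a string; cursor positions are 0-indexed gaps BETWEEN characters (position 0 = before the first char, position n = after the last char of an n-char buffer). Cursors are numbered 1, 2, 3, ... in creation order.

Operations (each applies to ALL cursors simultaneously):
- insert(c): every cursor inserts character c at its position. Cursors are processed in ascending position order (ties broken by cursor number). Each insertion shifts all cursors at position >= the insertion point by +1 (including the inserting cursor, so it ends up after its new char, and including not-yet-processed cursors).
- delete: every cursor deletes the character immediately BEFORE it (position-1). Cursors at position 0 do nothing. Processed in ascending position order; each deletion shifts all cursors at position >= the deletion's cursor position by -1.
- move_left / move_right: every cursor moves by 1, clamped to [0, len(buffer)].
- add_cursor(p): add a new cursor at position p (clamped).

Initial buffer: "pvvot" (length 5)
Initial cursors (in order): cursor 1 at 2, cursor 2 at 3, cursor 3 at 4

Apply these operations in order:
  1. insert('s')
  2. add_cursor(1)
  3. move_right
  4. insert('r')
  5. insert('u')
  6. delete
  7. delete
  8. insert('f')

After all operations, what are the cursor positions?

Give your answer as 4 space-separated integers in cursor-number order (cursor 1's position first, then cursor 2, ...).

After op 1 (insert('s')): buffer="pvsvsost" (len 8), cursors c1@3 c2@5 c3@7, authorship ..1.2.3.
After op 2 (add_cursor(1)): buffer="pvsvsost" (len 8), cursors c4@1 c1@3 c2@5 c3@7, authorship ..1.2.3.
After op 3 (move_right): buffer="pvsvsost" (len 8), cursors c4@2 c1@4 c2@6 c3@8, authorship ..1.2.3.
After op 4 (insert('r')): buffer="pvrsvrsorstr" (len 12), cursors c4@3 c1@6 c2@9 c3@12, authorship ..41.12.23.3
After op 5 (insert('u')): buffer="pvrusvrusorustru" (len 16), cursors c4@4 c1@8 c2@12 c3@16, authorship ..441.112.223.33
After op 6 (delete): buffer="pvrsvrsorstr" (len 12), cursors c4@3 c1@6 c2@9 c3@12, authorship ..41.12.23.3
After op 7 (delete): buffer="pvsvsost" (len 8), cursors c4@2 c1@4 c2@6 c3@8, authorship ..1.2.3.
After op 8 (insert('f')): buffer="pvfsvfsofstf" (len 12), cursors c4@3 c1@6 c2@9 c3@12, authorship ..41.12.23.3

Answer: 6 9 12 3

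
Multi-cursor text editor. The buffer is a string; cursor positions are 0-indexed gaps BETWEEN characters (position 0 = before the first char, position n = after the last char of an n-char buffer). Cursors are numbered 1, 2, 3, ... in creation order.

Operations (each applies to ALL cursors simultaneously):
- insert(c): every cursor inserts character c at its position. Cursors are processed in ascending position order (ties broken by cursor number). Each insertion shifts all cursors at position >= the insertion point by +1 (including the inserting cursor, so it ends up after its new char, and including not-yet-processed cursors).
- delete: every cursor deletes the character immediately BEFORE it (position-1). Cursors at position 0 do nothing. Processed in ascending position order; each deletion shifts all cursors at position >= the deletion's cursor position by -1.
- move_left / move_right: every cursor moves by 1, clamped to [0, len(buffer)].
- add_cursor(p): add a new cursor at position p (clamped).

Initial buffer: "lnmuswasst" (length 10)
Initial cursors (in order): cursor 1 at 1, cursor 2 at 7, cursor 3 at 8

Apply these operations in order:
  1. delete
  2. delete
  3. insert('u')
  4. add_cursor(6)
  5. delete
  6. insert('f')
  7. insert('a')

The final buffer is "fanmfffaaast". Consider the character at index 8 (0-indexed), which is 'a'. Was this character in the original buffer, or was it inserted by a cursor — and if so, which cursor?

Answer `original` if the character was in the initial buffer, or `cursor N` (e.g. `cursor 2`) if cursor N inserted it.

After op 1 (delete): buffer="nmuswst" (len 7), cursors c1@0 c2@5 c3@5, authorship .......
After op 2 (delete): buffer="nmust" (len 5), cursors c1@0 c2@3 c3@3, authorship .....
After op 3 (insert('u')): buffer="unmuuust" (len 8), cursors c1@1 c2@6 c3@6, authorship 1...23..
After op 4 (add_cursor(6)): buffer="unmuuust" (len 8), cursors c1@1 c2@6 c3@6 c4@6, authorship 1...23..
After op 5 (delete): buffer="nmst" (len 4), cursors c1@0 c2@2 c3@2 c4@2, authorship ....
After op 6 (insert('f')): buffer="fnmfffst" (len 8), cursors c1@1 c2@6 c3@6 c4@6, authorship 1..234..
After op 7 (insert('a')): buffer="fanmfffaaast" (len 12), cursors c1@2 c2@10 c3@10 c4@10, authorship 11..234234..
Authorship (.=original, N=cursor N): 1 1 . . 2 3 4 2 3 4 . .
Index 8: author = 3

Answer: cursor 3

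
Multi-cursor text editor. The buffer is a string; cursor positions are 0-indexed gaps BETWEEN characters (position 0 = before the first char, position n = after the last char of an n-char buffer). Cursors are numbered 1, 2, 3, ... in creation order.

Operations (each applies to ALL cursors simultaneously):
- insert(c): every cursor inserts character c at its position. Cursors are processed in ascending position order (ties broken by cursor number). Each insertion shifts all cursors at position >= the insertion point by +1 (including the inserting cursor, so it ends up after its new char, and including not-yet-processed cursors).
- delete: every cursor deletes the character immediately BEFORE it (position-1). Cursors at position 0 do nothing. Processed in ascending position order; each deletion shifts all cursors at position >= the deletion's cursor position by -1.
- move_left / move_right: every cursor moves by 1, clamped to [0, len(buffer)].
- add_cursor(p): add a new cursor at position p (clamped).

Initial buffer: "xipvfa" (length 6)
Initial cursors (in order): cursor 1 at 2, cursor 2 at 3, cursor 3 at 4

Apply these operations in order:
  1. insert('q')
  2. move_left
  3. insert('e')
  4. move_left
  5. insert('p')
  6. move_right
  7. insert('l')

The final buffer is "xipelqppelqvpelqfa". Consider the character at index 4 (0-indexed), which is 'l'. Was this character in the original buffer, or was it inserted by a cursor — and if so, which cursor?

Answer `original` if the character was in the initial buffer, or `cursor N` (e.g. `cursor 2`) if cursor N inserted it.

Answer: cursor 1

Derivation:
After op 1 (insert('q')): buffer="xiqpqvqfa" (len 9), cursors c1@3 c2@5 c3@7, authorship ..1.2.3..
After op 2 (move_left): buffer="xiqpqvqfa" (len 9), cursors c1@2 c2@4 c3@6, authorship ..1.2.3..
After op 3 (insert('e')): buffer="xieqpeqveqfa" (len 12), cursors c1@3 c2@6 c3@9, authorship ..11.22.33..
After op 4 (move_left): buffer="xieqpeqveqfa" (len 12), cursors c1@2 c2@5 c3@8, authorship ..11.22.33..
After op 5 (insert('p')): buffer="xipeqppeqvpeqfa" (len 15), cursors c1@3 c2@7 c3@11, authorship ..111.222.333..
After op 6 (move_right): buffer="xipeqppeqvpeqfa" (len 15), cursors c1@4 c2@8 c3@12, authorship ..111.222.333..
After op 7 (insert('l')): buffer="xipelqppelqvpelqfa" (len 18), cursors c1@5 c2@10 c3@15, authorship ..1111.2222.3333..
Authorship (.=original, N=cursor N): . . 1 1 1 1 . 2 2 2 2 . 3 3 3 3 . .
Index 4: author = 1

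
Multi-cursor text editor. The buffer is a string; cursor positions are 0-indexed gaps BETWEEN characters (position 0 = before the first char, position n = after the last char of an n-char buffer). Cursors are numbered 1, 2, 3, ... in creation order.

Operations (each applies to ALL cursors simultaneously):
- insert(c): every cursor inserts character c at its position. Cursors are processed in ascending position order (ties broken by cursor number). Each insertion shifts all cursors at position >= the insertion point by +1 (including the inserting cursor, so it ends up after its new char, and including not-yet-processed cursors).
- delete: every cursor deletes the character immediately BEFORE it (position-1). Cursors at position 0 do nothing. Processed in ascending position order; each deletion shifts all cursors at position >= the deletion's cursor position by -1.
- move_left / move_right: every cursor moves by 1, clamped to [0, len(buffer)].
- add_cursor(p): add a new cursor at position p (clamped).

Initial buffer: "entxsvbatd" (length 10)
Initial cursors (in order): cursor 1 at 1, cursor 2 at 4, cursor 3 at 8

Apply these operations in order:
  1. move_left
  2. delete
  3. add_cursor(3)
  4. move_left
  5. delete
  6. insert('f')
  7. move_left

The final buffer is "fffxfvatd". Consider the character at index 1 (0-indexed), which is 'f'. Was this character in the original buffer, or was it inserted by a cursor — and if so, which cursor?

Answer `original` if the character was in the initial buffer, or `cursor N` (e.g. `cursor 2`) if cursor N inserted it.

After op 1 (move_left): buffer="entxsvbatd" (len 10), cursors c1@0 c2@3 c3@7, authorship ..........
After op 2 (delete): buffer="enxsvatd" (len 8), cursors c1@0 c2@2 c3@5, authorship ........
After op 3 (add_cursor(3)): buffer="enxsvatd" (len 8), cursors c1@0 c2@2 c4@3 c3@5, authorship ........
After op 4 (move_left): buffer="enxsvatd" (len 8), cursors c1@0 c2@1 c4@2 c3@4, authorship ........
After op 5 (delete): buffer="xvatd" (len 5), cursors c1@0 c2@0 c4@0 c3@1, authorship .....
After op 6 (insert('f')): buffer="fffxfvatd" (len 9), cursors c1@3 c2@3 c4@3 c3@5, authorship 124.3....
After op 7 (move_left): buffer="fffxfvatd" (len 9), cursors c1@2 c2@2 c4@2 c3@4, authorship 124.3....
Authorship (.=original, N=cursor N): 1 2 4 . 3 . . . .
Index 1: author = 2

Answer: cursor 2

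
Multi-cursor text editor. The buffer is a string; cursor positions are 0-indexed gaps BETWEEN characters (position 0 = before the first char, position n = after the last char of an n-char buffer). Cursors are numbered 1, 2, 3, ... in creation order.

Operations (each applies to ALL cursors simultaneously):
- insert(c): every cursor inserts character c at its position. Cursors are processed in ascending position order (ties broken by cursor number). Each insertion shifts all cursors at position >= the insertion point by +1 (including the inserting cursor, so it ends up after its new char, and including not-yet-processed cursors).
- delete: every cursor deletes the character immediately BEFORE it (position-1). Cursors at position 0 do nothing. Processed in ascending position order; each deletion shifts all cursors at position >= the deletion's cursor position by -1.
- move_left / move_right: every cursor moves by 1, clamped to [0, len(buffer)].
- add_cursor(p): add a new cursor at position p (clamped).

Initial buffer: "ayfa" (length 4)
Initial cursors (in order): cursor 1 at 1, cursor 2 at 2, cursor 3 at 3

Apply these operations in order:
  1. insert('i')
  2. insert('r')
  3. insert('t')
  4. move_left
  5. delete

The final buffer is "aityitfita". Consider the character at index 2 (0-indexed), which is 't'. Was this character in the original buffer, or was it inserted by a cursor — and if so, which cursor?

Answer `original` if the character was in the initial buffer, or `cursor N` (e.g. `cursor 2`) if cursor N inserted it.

Answer: cursor 1

Derivation:
After op 1 (insert('i')): buffer="aiyifia" (len 7), cursors c1@2 c2@4 c3@6, authorship .1.2.3.
After op 2 (insert('r')): buffer="airyirfira" (len 10), cursors c1@3 c2@6 c3@9, authorship .11.22.33.
After op 3 (insert('t')): buffer="airtyirtfirta" (len 13), cursors c1@4 c2@8 c3@12, authorship .111.222.333.
After op 4 (move_left): buffer="airtyirtfirta" (len 13), cursors c1@3 c2@7 c3@11, authorship .111.222.333.
After op 5 (delete): buffer="aityitfita" (len 10), cursors c1@2 c2@5 c3@8, authorship .11.22.33.
Authorship (.=original, N=cursor N): . 1 1 . 2 2 . 3 3 .
Index 2: author = 1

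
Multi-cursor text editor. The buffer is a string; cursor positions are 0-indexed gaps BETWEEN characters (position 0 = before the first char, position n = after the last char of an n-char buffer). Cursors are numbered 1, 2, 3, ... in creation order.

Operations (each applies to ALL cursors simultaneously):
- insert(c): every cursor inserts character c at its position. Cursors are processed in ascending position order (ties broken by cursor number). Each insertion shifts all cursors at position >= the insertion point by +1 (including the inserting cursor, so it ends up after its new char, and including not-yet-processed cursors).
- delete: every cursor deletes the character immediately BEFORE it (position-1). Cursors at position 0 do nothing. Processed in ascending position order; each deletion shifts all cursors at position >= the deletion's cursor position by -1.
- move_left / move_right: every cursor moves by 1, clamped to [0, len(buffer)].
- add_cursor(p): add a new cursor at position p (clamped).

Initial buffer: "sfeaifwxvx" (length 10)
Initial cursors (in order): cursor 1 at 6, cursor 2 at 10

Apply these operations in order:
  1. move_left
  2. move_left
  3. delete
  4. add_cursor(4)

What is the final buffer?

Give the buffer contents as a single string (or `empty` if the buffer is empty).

Answer: sfeifwvx

Derivation:
After op 1 (move_left): buffer="sfeaifwxvx" (len 10), cursors c1@5 c2@9, authorship ..........
After op 2 (move_left): buffer="sfeaifwxvx" (len 10), cursors c1@4 c2@8, authorship ..........
After op 3 (delete): buffer="sfeifwvx" (len 8), cursors c1@3 c2@6, authorship ........
After op 4 (add_cursor(4)): buffer="sfeifwvx" (len 8), cursors c1@3 c3@4 c2@6, authorship ........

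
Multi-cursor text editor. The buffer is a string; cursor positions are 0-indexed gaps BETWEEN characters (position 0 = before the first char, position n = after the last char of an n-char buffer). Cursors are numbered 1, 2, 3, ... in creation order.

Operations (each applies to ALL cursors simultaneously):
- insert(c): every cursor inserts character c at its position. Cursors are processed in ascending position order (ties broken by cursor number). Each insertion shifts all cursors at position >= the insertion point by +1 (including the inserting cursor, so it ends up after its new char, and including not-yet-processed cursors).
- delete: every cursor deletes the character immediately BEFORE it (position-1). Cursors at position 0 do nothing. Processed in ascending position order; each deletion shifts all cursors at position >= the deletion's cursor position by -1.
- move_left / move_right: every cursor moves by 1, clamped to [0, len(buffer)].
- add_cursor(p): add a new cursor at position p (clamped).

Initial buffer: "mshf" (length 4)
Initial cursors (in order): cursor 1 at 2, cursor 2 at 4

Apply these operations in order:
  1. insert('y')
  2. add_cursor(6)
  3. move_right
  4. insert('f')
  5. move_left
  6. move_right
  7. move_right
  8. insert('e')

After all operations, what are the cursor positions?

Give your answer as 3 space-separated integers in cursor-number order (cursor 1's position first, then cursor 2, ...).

Answer: 7 12 12

Derivation:
After op 1 (insert('y')): buffer="msyhfy" (len 6), cursors c1@3 c2@6, authorship ..1..2
After op 2 (add_cursor(6)): buffer="msyhfy" (len 6), cursors c1@3 c2@6 c3@6, authorship ..1..2
After op 3 (move_right): buffer="msyhfy" (len 6), cursors c1@4 c2@6 c3@6, authorship ..1..2
After op 4 (insert('f')): buffer="msyhffyff" (len 9), cursors c1@5 c2@9 c3@9, authorship ..1.1.223
After op 5 (move_left): buffer="msyhffyff" (len 9), cursors c1@4 c2@8 c3@8, authorship ..1.1.223
After op 6 (move_right): buffer="msyhffyff" (len 9), cursors c1@5 c2@9 c3@9, authorship ..1.1.223
After op 7 (move_right): buffer="msyhffyff" (len 9), cursors c1@6 c2@9 c3@9, authorship ..1.1.223
After op 8 (insert('e')): buffer="msyhffeyffee" (len 12), cursors c1@7 c2@12 c3@12, authorship ..1.1.122323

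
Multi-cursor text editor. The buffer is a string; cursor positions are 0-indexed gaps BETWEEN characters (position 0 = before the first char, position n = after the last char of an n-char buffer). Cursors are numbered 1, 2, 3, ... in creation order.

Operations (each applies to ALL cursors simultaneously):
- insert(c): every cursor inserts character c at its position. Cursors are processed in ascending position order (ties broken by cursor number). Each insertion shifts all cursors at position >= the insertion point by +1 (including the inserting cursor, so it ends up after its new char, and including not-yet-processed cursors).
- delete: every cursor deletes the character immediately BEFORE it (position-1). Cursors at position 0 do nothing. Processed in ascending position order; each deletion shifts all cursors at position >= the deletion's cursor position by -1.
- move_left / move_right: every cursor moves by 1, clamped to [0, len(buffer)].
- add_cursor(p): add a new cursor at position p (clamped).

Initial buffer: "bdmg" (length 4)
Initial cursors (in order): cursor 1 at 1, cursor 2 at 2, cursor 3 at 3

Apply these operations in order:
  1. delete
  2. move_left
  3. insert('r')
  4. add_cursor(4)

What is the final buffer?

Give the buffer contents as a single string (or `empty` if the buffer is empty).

Answer: rrrg

Derivation:
After op 1 (delete): buffer="g" (len 1), cursors c1@0 c2@0 c3@0, authorship .
After op 2 (move_left): buffer="g" (len 1), cursors c1@0 c2@0 c3@0, authorship .
After op 3 (insert('r')): buffer="rrrg" (len 4), cursors c1@3 c2@3 c3@3, authorship 123.
After op 4 (add_cursor(4)): buffer="rrrg" (len 4), cursors c1@3 c2@3 c3@3 c4@4, authorship 123.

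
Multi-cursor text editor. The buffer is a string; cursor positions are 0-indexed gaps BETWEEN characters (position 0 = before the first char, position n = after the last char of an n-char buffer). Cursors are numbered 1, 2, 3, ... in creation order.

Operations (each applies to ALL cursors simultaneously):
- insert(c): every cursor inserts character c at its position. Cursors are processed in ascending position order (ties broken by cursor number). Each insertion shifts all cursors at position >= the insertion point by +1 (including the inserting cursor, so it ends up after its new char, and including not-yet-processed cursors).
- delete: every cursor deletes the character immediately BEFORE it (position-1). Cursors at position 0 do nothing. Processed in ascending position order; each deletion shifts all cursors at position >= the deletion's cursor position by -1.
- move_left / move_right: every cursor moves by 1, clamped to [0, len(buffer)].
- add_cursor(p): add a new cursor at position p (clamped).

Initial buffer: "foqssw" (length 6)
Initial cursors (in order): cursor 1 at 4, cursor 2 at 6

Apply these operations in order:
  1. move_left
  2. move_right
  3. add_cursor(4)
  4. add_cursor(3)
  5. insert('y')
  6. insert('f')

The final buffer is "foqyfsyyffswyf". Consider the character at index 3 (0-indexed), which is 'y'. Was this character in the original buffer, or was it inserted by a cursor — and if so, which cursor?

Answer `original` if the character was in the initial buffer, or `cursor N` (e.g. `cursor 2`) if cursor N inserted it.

After op 1 (move_left): buffer="foqssw" (len 6), cursors c1@3 c2@5, authorship ......
After op 2 (move_right): buffer="foqssw" (len 6), cursors c1@4 c2@6, authorship ......
After op 3 (add_cursor(4)): buffer="foqssw" (len 6), cursors c1@4 c3@4 c2@6, authorship ......
After op 4 (add_cursor(3)): buffer="foqssw" (len 6), cursors c4@3 c1@4 c3@4 c2@6, authorship ......
After op 5 (insert('y')): buffer="foqysyyswy" (len 10), cursors c4@4 c1@7 c3@7 c2@10, authorship ...4.13..2
After op 6 (insert('f')): buffer="foqyfsyyffswyf" (len 14), cursors c4@5 c1@10 c3@10 c2@14, authorship ...44.1313..22
Authorship (.=original, N=cursor N): . . . 4 4 . 1 3 1 3 . . 2 2
Index 3: author = 4

Answer: cursor 4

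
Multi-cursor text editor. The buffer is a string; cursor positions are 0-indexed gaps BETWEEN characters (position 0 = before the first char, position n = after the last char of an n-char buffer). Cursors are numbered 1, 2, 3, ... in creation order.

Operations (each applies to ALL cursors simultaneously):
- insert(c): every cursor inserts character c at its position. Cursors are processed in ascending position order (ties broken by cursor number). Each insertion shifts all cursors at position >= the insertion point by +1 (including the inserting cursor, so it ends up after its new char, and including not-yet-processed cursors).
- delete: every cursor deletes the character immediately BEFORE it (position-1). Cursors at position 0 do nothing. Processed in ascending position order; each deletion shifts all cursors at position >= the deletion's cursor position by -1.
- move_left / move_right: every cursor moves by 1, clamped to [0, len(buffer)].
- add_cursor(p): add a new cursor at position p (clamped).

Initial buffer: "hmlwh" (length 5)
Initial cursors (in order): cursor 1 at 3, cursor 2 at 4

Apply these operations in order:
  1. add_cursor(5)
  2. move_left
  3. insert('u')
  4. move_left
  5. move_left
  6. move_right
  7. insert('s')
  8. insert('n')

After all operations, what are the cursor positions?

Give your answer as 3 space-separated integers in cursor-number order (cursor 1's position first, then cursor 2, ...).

Answer: 4 8 12

Derivation:
After op 1 (add_cursor(5)): buffer="hmlwh" (len 5), cursors c1@3 c2@4 c3@5, authorship .....
After op 2 (move_left): buffer="hmlwh" (len 5), cursors c1@2 c2@3 c3@4, authorship .....
After op 3 (insert('u')): buffer="hmuluwuh" (len 8), cursors c1@3 c2@5 c3@7, authorship ..1.2.3.
After op 4 (move_left): buffer="hmuluwuh" (len 8), cursors c1@2 c2@4 c3@6, authorship ..1.2.3.
After op 5 (move_left): buffer="hmuluwuh" (len 8), cursors c1@1 c2@3 c3@5, authorship ..1.2.3.
After op 6 (move_right): buffer="hmuluwuh" (len 8), cursors c1@2 c2@4 c3@6, authorship ..1.2.3.
After op 7 (insert('s')): buffer="hmsulsuwsuh" (len 11), cursors c1@3 c2@6 c3@9, authorship ..11.22.33.
After op 8 (insert('n')): buffer="hmsnulsnuwsnuh" (len 14), cursors c1@4 c2@8 c3@12, authorship ..111.222.333.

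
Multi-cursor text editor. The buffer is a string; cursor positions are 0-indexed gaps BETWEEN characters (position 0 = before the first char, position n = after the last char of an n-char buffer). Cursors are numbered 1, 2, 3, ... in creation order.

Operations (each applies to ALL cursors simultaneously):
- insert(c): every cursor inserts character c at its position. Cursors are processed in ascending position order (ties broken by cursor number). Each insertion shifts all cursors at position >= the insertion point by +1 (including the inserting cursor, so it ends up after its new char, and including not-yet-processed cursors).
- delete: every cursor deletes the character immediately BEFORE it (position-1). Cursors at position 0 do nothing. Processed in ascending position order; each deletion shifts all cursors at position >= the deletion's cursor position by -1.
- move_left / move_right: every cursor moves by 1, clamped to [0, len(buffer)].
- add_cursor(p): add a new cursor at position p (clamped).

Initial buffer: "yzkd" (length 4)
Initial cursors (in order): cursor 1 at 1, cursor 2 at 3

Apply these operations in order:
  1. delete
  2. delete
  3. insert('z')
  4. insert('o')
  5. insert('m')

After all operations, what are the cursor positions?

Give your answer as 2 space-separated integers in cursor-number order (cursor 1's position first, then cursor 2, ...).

After op 1 (delete): buffer="zd" (len 2), cursors c1@0 c2@1, authorship ..
After op 2 (delete): buffer="d" (len 1), cursors c1@0 c2@0, authorship .
After op 3 (insert('z')): buffer="zzd" (len 3), cursors c1@2 c2@2, authorship 12.
After op 4 (insert('o')): buffer="zzood" (len 5), cursors c1@4 c2@4, authorship 1212.
After op 5 (insert('m')): buffer="zzoommd" (len 7), cursors c1@6 c2@6, authorship 121212.

Answer: 6 6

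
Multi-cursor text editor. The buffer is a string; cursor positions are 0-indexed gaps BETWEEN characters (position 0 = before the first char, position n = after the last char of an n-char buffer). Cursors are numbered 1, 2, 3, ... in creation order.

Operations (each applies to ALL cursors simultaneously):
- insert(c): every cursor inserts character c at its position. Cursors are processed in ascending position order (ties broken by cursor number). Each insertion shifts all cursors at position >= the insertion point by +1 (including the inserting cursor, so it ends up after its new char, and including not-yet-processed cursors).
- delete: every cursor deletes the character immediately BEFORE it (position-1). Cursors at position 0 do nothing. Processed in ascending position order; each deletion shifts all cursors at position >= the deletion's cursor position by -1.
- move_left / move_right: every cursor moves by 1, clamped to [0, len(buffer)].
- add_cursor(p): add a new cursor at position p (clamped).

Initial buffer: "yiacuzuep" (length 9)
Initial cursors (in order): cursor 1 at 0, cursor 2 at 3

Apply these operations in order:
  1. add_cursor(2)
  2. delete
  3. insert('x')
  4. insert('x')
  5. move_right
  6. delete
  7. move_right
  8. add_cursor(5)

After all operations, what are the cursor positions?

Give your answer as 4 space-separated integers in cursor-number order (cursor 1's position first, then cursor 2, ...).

Answer: 3 6 6 5

Derivation:
After op 1 (add_cursor(2)): buffer="yiacuzuep" (len 9), cursors c1@0 c3@2 c2@3, authorship .........
After op 2 (delete): buffer="ycuzuep" (len 7), cursors c1@0 c2@1 c3@1, authorship .......
After op 3 (insert('x')): buffer="xyxxcuzuep" (len 10), cursors c1@1 c2@4 c3@4, authorship 1.23......
After op 4 (insert('x')): buffer="xxyxxxxcuzuep" (len 13), cursors c1@2 c2@7 c3@7, authorship 11.2323......
After op 5 (move_right): buffer="xxyxxxxcuzuep" (len 13), cursors c1@3 c2@8 c3@8, authorship 11.2323......
After op 6 (delete): buffer="xxxxxuzuep" (len 10), cursors c1@2 c2@5 c3@5, authorship 11232.....
After op 7 (move_right): buffer="xxxxxuzuep" (len 10), cursors c1@3 c2@6 c3@6, authorship 11232.....
After op 8 (add_cursor(5)): buffer="xxxxxuzuep" (len 10), cursors c1@3 c4@5 c2@6 c3@6, authorship 11232.....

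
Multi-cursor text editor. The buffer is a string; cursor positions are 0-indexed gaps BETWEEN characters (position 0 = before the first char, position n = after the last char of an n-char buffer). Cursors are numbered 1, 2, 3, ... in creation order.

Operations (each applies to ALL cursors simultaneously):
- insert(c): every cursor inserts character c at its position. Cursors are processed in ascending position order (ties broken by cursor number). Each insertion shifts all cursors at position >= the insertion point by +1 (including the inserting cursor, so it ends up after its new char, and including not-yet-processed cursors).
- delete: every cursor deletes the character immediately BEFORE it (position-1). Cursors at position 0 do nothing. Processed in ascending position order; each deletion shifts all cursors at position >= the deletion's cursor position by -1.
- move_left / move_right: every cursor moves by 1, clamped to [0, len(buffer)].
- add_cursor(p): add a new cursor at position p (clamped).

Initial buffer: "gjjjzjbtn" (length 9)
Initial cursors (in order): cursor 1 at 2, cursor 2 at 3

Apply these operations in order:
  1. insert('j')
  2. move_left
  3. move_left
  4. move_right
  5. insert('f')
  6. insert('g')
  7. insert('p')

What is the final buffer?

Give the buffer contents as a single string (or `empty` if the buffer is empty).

After op 1 (insert('j')): buffer="gjjjjjzjbtn" (len 11), cursors c1@3 c2@5, authorship ..1.2......
After op 2 (move_left): buffer="gjjjjjzjbtn" (len 11), cursors c1@2 c2@4, authorship ..1.2......
After op 3 (move_left): buffer="gjjjjjzjbtn" (len 11), cursors c1@1 c2@3, authorship ..1.2......
After op 4 (move_right): buffer="gjjjjjzjbtn" (len 11), cursors c1@2 c2@4, authorship ..1.2......
After op 5 (insert('f')): buffer="gjfjjfjjzjbtn" (len 13), cursors c1@3 c2@6, authorship ..11.22......
After op 6 (insert('g')): buffer="gjfgjjfgjjzjbtn" (len 15), cursors c1@4 c2@8, authorship ..111.222......
After op 7 (insert('p')): buffer="gjfgpjjfgpjjzjbtn" (len 17), cursors c1@5 c2@10, authorship ..1111.2222......

Answer: gjfgpjjfgpjjzjbtn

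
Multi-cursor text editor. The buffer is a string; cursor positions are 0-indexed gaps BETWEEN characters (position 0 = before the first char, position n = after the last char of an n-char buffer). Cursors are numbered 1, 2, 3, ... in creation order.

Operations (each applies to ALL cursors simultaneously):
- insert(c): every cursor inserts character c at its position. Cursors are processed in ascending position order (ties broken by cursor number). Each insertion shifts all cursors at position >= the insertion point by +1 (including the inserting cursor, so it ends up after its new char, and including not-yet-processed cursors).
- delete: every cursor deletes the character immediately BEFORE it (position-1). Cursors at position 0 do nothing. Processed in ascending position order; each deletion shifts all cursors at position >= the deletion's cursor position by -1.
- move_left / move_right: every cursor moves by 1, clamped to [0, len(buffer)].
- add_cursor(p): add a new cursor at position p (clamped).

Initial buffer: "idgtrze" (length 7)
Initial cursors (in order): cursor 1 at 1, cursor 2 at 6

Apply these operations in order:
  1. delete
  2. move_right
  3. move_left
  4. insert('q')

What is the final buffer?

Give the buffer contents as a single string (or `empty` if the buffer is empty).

Answer: qdgtrqe

Derivation:
After op 1 (delete): buffer="dgtre" (len 5), cursors c1@0 c2@4, authorship .....
After op 2 (move_right): buffer="dgtre" (len 5), cursors c1@1 c2@5, authorship .....
After op 3 (move_left): buffer="dgtre" (len 5), cursors c1@0 c2@4, authorship .....
After op 4 (insert('q')): buffer="qdgtrqe" (len 7), cursors c1@1 c2@6, authorship 1....2.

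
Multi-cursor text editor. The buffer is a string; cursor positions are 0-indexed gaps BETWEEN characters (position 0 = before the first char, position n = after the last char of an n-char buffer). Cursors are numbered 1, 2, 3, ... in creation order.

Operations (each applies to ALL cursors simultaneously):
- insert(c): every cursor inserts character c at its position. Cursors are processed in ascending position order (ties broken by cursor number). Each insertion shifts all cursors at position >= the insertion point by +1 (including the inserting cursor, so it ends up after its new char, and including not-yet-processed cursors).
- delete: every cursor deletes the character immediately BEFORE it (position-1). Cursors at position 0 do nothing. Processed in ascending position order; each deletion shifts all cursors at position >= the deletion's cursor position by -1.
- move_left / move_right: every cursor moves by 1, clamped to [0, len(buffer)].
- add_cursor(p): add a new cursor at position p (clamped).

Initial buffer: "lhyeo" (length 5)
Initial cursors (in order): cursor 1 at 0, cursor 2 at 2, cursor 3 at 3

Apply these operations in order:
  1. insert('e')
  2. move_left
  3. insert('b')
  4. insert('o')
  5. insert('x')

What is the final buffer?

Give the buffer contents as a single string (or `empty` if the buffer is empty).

Answer: boxelhboxeyboxeeo

Derivation:
After op 1 (insert('e')): buffer="elheyeeo" (len 8), cursors c1@1 c2@4 c3@6, authorship 1..2.3..
After op 2 (move_left): buffer="elheyeeo" (len 8), cursors c1@0 c2@3 c3@5, authorship 1..2.3..
After op 3 (insert('b')): buffer="belhbeybeeo" (len 11), cursors c1@1 c2@5 c3@8, authorship 11..22.33..
After op 4 (insert('o')): buffer="boelhboeyboeeo" (len 14), cursors c1@2 c2@7 c3@11, authorship 111..222.333..
After op 5 (insert('x')): buffer="boxelhboxeyboxeeo" (len 17), cursors c1@3 c2@9 c3@14, authorship 1111..2222.3333..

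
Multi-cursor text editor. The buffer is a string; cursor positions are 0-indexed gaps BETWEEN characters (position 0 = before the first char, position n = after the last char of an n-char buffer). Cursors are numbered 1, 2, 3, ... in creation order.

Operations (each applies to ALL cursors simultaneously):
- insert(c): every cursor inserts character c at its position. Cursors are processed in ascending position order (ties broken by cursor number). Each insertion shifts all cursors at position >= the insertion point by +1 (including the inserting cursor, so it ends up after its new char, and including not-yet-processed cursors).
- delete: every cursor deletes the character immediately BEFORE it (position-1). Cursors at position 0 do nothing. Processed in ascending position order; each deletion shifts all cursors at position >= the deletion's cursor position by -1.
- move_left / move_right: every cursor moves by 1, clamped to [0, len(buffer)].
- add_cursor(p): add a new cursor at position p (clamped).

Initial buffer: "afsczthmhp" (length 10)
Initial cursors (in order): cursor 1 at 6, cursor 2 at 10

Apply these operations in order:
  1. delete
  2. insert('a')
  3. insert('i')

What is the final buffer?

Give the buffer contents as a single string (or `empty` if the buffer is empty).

Answer: afsczaihmhai

Derivation:
After op 1 (delete): buffer="afsczhmh" (len 8), cursors c1@5 c2@8, authorship ........
After op 2 (insert('a')): buffer="afsczahmha" (len 10), cursors c1@6 c2@10, authorship .....1...2
After op 3 (insert('i')): buffer="afsczaihmhai" (len 12), cursors c1@7 c2@12, authorship .....11...22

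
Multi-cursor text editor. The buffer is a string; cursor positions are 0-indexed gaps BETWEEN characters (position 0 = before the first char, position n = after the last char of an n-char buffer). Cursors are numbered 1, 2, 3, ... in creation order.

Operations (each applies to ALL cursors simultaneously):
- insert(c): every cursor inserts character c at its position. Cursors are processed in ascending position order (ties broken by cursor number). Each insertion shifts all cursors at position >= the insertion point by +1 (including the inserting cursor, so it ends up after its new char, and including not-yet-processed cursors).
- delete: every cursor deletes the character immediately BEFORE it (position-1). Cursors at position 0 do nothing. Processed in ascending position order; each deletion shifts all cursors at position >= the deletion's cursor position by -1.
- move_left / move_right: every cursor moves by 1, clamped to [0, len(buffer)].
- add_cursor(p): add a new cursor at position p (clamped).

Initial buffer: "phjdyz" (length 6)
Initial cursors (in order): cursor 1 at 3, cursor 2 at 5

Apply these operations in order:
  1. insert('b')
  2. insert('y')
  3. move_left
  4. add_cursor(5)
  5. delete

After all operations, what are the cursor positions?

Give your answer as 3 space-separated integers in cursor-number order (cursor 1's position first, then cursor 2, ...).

Answer: 3 5 3

Derivation:
After op 1 (insert('b')): buffer="phjbdybz" (len 8), cursors c1@4 c2@7, authorship ...1..2.
After op 2 (insert('y')): buffer="phjbydybyz" (len 10), cursors c1@5 c2@9, authorship ...11..22.
After op 3 (move_left): buffer="phjbydybyz" (len 10), cursors c1@4 c2@8, authorship ...11..22.
After op 4 (add_cursor(5)): buffer="phjbydybyz" (len 10), cursors c1@4 c3@5 c2@8, authorship ...11..22.
After op 5 (delete): buffer="phjdyyz" (len 7), cursors c1@3 c3@3 c2@5, authorship .....2.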